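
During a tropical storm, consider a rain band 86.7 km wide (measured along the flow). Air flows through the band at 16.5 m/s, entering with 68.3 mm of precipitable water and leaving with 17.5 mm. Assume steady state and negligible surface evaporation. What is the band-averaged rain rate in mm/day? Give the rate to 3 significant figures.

Column moisture flux per unit crosswind length is F = V × PW.
Inflow: F_in = 16.5 × 68.3 = 1126.95 mm·m/s
Outflow: F_out = 16.5 × 17.5 = 288.75 mm·m/s
Steady-state rate R = (F_in − F_out)/L = (1126.95 − 288.75) / 86700 m = 9.668e-03 mm/s.
R = 9.668e-03 × 3600 × 24 = 835 mm/day.

R ≈ 835 mm/day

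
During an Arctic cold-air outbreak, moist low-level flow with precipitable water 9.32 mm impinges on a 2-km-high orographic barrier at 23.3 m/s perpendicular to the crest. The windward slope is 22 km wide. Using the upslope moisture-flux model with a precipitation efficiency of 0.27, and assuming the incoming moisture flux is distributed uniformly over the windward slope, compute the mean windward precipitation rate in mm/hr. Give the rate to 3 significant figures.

R ≈ 9.59 mm/hr

Incoming column moisture flux per unit ridge length: F = V × PW = 23.3 × 9.32 = 217.156 mm·m/s.
Spread over the 22 km slope with efficiency ε = 0.27: R = ε·F/W = 0.27 × 217.156 / 22000 m = 2.665e-03 mm/s.
R = 2.665e-03 × 3600 = 9.59 mm/hr.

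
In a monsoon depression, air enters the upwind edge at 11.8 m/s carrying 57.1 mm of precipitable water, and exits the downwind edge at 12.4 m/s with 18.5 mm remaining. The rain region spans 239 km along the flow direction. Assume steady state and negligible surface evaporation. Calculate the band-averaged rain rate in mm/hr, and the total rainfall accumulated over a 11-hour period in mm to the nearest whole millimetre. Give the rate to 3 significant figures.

R ≈ 6.69 mm/hr; total ≈ 74 mm

Column moisture flux per unit crosswind length is F = V × PW.
Inflow: F_in = 11.8 × 57.1 = 673.78 mm·m/s
Outflow: F_out = 12.4 × 18.5 = 229.4 mm·m/s
Steady-state rate R = (F_in − F_out)/L = (673.78 − 229.4) / 239000 m = 1.859e-03 mm/s.
R = 1.859e-03 × 3600 = 6.69 mm/hr.
Over 11 h: total = 6.69 × 11 = 73.59 ≈ 74 mm.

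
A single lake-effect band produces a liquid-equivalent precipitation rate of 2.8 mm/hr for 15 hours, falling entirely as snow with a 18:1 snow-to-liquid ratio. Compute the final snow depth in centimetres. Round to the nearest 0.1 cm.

snow depth ≈ 75.6 cm

Liquid-equivalent depth = 2.8 × 15 = 42 mm.
Snow depth = 42 mm × 18 = 756 mm = 75.6 cm.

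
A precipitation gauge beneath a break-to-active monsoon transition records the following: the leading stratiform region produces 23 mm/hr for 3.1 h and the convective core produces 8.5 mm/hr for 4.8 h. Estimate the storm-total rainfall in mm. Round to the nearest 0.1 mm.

total ≈ 112.1 mm

Total = Σ Rᵢ Δtᵢ = 23 × 3.1 + 8.5 × 4.8
      = 71.3 + 40.8 = 112.1 mm.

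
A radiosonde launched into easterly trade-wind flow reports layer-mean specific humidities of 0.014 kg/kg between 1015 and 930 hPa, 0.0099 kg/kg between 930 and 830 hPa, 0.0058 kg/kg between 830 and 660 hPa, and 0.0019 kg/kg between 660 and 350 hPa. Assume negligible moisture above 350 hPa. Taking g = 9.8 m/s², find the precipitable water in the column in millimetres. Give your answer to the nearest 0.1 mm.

Precipitable water is the column-integrated vapour mass per unit area: PW = (1/g) Σ q̄ Δp, with q in kg/kg and Δp in Pa (1 kg/m² of water = 1 mm).
Layer 1015–930 hPa: Δp = 85 hPa = 8500 Pa, q̄ = 0.014 kg/kg → 0.014 × 8500 / 9.8 = 12.14 mm
Layer 930–830 hPa: Δp = 100 hPa = 10000 Pa, q̄ = 0.0099 kg/kg → 0.0099 × 10000 / 9.8 = 10.10 mm
Layer 830–660 hPa: Δp = 170 hPa = 17000 Pa, q̄ = 0.0058 kg/kg → 0.0058 × 17000 / 9.8 = 10.06 mm
Layer 660–350 hPa: Δp = 310 hPa = 31000 Pa, q̄ = 0.0019 kg/kg → 0.0019 × 31000 / 9.8 = 6.01 mm
PW = 12.14 + 10.10 + 10.06 + 6.01 = 38.31 ≈ 38.3 mm.

PW ≈ 38.3 mm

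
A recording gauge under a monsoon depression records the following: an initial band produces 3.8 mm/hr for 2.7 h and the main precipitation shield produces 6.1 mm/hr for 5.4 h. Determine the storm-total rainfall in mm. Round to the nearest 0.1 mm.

total ≈ 43.2 mm

Total = Σ Rᵢ Δtᵢ = 3.8 × 2.7 + 6.1 × 5.4
      = 10.26 + 32.94 = 43.2 mm.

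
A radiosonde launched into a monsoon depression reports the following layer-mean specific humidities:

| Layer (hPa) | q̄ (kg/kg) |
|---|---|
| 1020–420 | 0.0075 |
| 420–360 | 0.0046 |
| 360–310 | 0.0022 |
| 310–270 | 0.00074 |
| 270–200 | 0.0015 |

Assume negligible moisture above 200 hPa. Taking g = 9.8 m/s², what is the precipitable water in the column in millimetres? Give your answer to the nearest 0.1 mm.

PW ≈ 51.2 mm

Precipitable water is the column-integrated vapour mass per unit area: PW = (1/g) Σ q̄ Δp, with q in kg/kg and Δp in Pa (1 kg/m² of water = 1 mm).
Layer 1020–420 hPa: Δp = 600 hPa = 60000 Pa, q̄ = 0.0075 kg/kg → 0.0075 × 60000 / 9.8 = 45.92 mm
Layer 420–360 hPa: Δp = 60 hPa = 6000 Pa, q̄ = 0.0046 kg/kg → 0.0046 × 6000 / 9.8 = 2.82 mm
Layer 360–310 hPa: Δp = 50 hPa = 5000 Pa, q̄ = 0.0022 kg/kg → 0.0022 × 5000 / 9.8 = 1.12 mm
Layer 310–270 hPa: Δp = 40 hPa = 4000 Pa, q̄ = 0.00074 kg/kg → 0.00074 × 4000 / 9.8 = 0.30 mm
Layer 270–200 hPa: Δp = 70 hPa = 7000 Pa, q̄ = 0.0015 kg/kg → 0.0015 × 7000 / 9.8 = 1.07 mm
PW = 45.92 + 2.82 + 1.12 + 0.30 + 1.07 = 51.23 ≈ 51.2 mm.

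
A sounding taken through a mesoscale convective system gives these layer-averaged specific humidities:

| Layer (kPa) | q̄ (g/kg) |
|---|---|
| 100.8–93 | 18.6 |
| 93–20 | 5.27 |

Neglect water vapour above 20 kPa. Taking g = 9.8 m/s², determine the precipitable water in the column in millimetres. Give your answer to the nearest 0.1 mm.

PW ≈ 54.1 mm

Precipitable water is the column-integrated vapour mass per unit area: PW = (1/g) Σ q̄ Δp, with q in kg/kg and Δp in Pa (1 kg/m² of water = 1 mm).
Layer 100.8–93 kPa: Δp = 78 hPa = 7800 Pa, q̄ = 0.0186 kg/kg → 0.0186 × 7800 / 9.8 = 14.80 mm
Layer 93–20 kPa: Δp = 730 hPa = 73000 Pa, q̄ = 0.00527 kg/kg → 0.00527 × 73000 / 9.8 = 39.26 mm
PW = 14.80 + 39.26 = 54.06 ≈ 54.1 mm.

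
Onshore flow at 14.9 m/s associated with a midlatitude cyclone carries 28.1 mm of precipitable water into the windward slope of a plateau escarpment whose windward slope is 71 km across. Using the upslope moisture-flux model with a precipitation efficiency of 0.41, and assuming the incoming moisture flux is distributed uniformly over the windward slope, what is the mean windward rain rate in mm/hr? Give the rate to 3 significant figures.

Incoming column moisture flux per unit ridge length: F = V × PW = 14.9 × 28.1 = 418.69 mm·m/s.
Spread over the 71 km slope with efficiency ε = 0.41: R = ε·F/W = 0.41 × 418.69 / 71000 m = 2.418e-03 mm/s.
R = 2.418e-03 × 3600 = 8.70 mm/hr.

R ≈ 8.70 mm/hr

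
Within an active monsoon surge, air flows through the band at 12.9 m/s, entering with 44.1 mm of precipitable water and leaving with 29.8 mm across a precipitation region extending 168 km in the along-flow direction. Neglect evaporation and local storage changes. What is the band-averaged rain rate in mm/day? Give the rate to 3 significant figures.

R ≈ 94.9 mm/day

Column moisture flux per unit crosswind length is F = V × PW.
Inflow: F_in = 12.9 × 44.1 = 568.89 mm·m/s
Outflow: F_out = 12.9 × 29.8 = 384.42 mm·m/s
Steady-state rate R = (F_in − F_out)/L = (568.89 − 384.42) / 168000 m = 1.098e-03 mm/s.
R = 1.098e-03 × 3600 × 24 = 94.9 mm/day.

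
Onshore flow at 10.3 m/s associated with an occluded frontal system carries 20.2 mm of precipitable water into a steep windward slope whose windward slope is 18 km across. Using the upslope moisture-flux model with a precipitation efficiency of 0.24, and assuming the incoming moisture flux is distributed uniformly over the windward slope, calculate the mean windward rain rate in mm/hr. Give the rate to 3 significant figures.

Incoming column moisture flux per unit ridge length: F = V × PW = 10.3 × 20.2 = 208.06 mm·m/s.
Spread over the 18 km slope with efficiency ε = 0.24: R = ε·F/W = 0.24 × 208.06 / 18000 m = 2.774e-03 mm/s.
R = 2.774e-03 × 3600 = 9.99 mm/hr.

R ≈ 9.99 mm/hr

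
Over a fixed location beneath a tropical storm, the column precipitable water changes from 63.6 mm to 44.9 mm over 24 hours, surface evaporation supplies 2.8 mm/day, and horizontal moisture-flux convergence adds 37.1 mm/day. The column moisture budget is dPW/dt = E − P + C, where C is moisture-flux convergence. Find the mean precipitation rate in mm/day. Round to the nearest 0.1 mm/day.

dPW/dt = (44.9 − 63.6) mm / (24/24 day) = -18.700 mm/day.
P = E + C − dPW/dt = 2.8 + (37.1) − (-18.700) = 58.6 mm/day.

P ≈ 58.6 mm/day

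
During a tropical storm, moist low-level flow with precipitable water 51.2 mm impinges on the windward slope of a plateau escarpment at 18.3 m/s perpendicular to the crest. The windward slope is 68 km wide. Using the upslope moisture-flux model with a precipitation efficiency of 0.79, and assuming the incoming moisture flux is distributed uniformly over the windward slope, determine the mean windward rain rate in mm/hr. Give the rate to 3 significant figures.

R ≈ 39.2 mm/hr

Incoming column moisture flux per unit ridge length: F = V × PW = 18.3 × 51.2 = 936.96 mm·m/s.
Spread over the 68 km slope with efficiency ε = 0.79: R = ε·F/W = 0.79 × 936.96 / 68000 m = 1.089e-02 mm/s.
R = 1.089e-02 × 3600 = 39.2 mm/hr.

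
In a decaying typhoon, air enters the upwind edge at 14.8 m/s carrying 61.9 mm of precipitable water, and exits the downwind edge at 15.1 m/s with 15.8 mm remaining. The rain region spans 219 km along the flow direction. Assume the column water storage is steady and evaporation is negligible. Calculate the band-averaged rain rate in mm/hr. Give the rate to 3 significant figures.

R ≈ 11.1 mm/hr

Column moisture flux per unit crosswind length is F = V × PW.
Inflow: F_in = 14.8 × 61.9 = 916.12 mm·m/s
Outflow: F_out = 15.1 × 15.8 = 238.58 mm·m/s
Steady-state rate R = (F_in − F_out)/L = (916.12 − 238.58) / 219000 m = 3.094e-03 mm/s.
R = 3.094e-03 × 3600 = 11.1 mm/hr.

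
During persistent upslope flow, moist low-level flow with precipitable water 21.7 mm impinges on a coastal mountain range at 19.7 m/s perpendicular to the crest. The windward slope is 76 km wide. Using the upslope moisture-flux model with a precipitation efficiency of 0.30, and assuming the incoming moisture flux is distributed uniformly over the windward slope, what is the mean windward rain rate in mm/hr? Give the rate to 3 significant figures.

R ≈ 6.07 mm/hr

Incoming column moisture flux per unit ridge length: F = V × PW = 19.7 × 21.7 = 427.49 mm·m/s.
Spread over the 76 km slope with efficiency ε = 0.30: R = ε·F/W = 0.30 × 427.49 / 76000 m = 1.687e-03 mm/s.
R = 1.687e-03 × 3600 = 6.07 mm/hr.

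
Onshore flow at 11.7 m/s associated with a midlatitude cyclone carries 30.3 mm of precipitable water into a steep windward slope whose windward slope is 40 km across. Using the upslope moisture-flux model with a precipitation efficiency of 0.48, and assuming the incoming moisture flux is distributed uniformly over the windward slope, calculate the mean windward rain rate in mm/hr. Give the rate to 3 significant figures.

Incoming column moisture flux per unit ridge length: F = V × PW = 11.7 × 30.3 = 354.51 mm·m/s.
Spread over the 40 km slope with efficiency ε = 0.48: R = ε·F/W = 0.48 × 354.51 / 40000 m = 4.254e-03 mm/s.
R = 4.254e-03 × 3600 = 15.3 mm/hr.

R ≈ 15.3 mm/hr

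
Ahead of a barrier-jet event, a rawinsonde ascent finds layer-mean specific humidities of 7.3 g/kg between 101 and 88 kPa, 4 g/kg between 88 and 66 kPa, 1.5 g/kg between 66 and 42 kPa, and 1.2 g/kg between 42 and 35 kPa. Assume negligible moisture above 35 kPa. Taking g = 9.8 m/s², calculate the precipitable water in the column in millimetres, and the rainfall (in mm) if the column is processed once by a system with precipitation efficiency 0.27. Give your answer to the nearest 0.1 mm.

PW ≈ 23.2 mm; rainfall ≈ 6.3 mm

Precipitable water is the column-integrated vapour mass per unit area: PW = (1/g) Σ q̄ Δp, with q in kg/kg and Δp in Pa (1 kg/m² of water = 1 mm).
Layer 101–88 kPa: Δp = 130 hPa = 13000 Pa, q̄ = 0.0073 kg/kg → 0.0073 × 13000 / 9.8 = 9.68 mm
Layer 88–66 kPa: Δp = 220 hPa = 22000 Pa, q̄ = 0.004 kg/kg → 0.004 × 22000 / 9.8 = 8.98 mm
Layer 66–42 kPa: Δp = 240 hPa = 24000 Pa, q̄ = 0.0015 kg/kg → 0.0015 × 24000 / 9.8 = 3.67 mm
Layer 42–35 kPa: Δp = 70 hPa = 7000 Pa, q̄ = 0.0012 kg/kg → 0.0012 × 7000 / 9.8 = 0.86 mm
PW = 9.68 + 8.98 + 3.67 + 0.86 = 23.19 ≈ 23.2 mm.
Rainfall = ε × PW = 0.27 × 23.2 = 6.3 mm.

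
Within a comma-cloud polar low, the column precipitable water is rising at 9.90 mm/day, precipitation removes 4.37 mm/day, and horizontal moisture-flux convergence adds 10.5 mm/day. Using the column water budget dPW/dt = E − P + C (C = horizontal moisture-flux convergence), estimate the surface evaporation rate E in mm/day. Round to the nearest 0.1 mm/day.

dPW/dt = +9.90 mm/day.
E = dPW/dt + P − C = (+9.90) + 4.37 − (10.5) = 3.8 mm/day.

E ≈ 3.8 mm/day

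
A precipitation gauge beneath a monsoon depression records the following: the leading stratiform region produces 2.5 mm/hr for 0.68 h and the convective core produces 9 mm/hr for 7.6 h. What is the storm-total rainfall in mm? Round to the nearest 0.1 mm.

total ≈ 70.1 mm

Total = Σ Rᵢ Δtᵢ = 2.5 × 0.68 + 9 × 7.6
      = 1.7 + 68.4 = 70.1 mm.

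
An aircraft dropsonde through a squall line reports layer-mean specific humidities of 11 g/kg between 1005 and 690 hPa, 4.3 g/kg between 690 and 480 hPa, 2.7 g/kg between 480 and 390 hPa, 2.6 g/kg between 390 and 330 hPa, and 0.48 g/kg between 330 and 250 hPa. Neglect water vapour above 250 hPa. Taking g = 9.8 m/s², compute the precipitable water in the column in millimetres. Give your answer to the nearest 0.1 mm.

Precipitable water is the column-integrated vapour mass per unit area: PW = (1/g) Σ q̄ Δp, with q in kg/kg and Δp in Pa (1 kg/m² of water = 1 mm).
Layer 1005–690 hPa: Δp = 315 hPa = 31500 Pa, q̄ = 0.011 kg/kg → 0.011 × 31500 / 9.8 = 35.36 mm
Layer 690–480 hPa: Δp = 210 hPa = 21000 Pa, q̄ = 0.0043 kg/kg → 0.0043 × 21000 / 9.8 = 9.21 mm
Layer 480–390 hPa: Δp = 90 hPa = 9000 Pa, q̄ = 0.0027 kg/kg → 0.0027 × 9000 / 9.8 = 2.48 mm
Layer 390–330 hPa: Δp = 60 hPa = 6000 Pa, q̄ = 0.0026 kg/kg → 0.0026 × 6000 / 9.8 = 1.59 mm
Layer 330–250 hPa: Δp = 80 hPa = 8000 Pa, q̄ = 0.00048 kg/kg → 0.00048 × 8000 / 9.8 = 0.39 mm
PW = 35.36 + 9.21 + 2.48 + 1.59 + 0.39 = 49.03 ≈ 49.0 mm.

PW ≈ 49.0 mm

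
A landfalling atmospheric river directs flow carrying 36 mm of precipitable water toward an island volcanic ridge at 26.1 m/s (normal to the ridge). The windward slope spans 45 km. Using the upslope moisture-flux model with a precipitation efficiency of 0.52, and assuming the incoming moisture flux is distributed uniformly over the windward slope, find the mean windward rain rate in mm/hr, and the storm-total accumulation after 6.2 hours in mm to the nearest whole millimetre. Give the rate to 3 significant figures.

Incoming column moisture flux per unit ridge length: F = V × PW = 26.1 × 36 = 939.6 mm·m/s.
Spread over the 45 km slope with efficiency ε = 0.52: R = ε·F/W = 0.52 × 939.6 / 45000 m = 1.086e-02 mm/s.
R = 1.086e-02 × 3600 = 39.1 mm/hr.
Over 6.2 h: total = 39.1 × 6.2 = 242.42 ≈ 242 mm.

R ≈ 39.1 mm/hr; total ≈ 242 mm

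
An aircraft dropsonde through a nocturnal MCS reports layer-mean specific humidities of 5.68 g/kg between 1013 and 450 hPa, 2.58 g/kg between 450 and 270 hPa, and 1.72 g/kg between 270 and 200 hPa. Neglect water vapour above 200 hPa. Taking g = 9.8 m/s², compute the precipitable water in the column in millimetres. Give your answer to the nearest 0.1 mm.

Precipitable water is the column-integrated vapour mass per unit area: PW = (1/g) Σ q̄ Δp, with q in kg/kg and Δp in Pa (1 kg/m² of water = 1 mm).
Layer 1013–450 hPa: Δp = 563 hPa = 56300 Pa, q̄ = 0.00568 kg/kg → 0.00568 × 56300 / 9.8 = 32.63 mm
Layer 450–270 hPa: Δp = 180 hPa = 18000 Pa, q̄ = 0.00258 kg/kg → 0.00258 × 18000 / 9.8 = 4.74 mm
Layer 270–200 hPa: Δp = 70 hPa = 7000 Pa, q̄ = 0.00172 kg/kg → 0.00172 × 7000 / 9.8 = 1.23 mm
PW = 32.63 + 4.74 + 1.23 = 38.60 ≈ 38.6 mm.

PW ≈ 38.6 mm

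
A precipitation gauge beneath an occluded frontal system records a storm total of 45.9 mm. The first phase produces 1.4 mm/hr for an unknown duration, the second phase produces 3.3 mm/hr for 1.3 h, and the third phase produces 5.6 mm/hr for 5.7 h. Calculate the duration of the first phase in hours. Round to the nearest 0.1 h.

Known phases: 3.3 × 1.3 + 5.6 × 5.7 = 4.29 + 31.92 = 36.21 mm.
Remaining depth = 45.9 − 36.21 = 9.69 mm.
Duration = 9.69 / 1.4 = 6.9 h.

duration ≈ 6.9 h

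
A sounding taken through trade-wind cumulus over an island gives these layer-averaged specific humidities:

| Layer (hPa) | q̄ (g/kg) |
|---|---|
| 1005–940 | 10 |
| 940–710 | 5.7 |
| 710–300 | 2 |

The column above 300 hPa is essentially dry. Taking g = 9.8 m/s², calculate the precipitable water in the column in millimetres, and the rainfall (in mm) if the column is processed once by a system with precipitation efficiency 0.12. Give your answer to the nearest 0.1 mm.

Precipitable water is the column-integrated vapour mass per unit area: PW = (1/g) Σ q̄ Δp, with q in kg/kg and Δp in Pa (1 kg/m² of water = 1 mm).
Layer 1005–940 hPa: Δp = 65 hPa = 6500 Pa, q̄ = 0.01 kg/kg → 0.01 × 6500 / 9.8 = 6.63 mm
Layer 940–710 hPa: Δp = 230 hPa = 23000 Pa, q̄ = 0.0057 kg/kg → 0.0057 × 23000 / 9.8 = 13.38 mm
Layer 710–300 hPa: Δp = 410 hPa = 41000 Pa, q̄ = 0.002 kg/kg → 0.002 × 41000 / 9.8 = 8.37 mm
PW = 6.63 + 13.38 + 8.37 = 28.38 ≈ 28.4 mm.
Rainfall = ε × PW = 0.12 × 28.4 = 3.4 mm.

PW ≈ 28.4 mm; rainfall ≈ 3.4 mm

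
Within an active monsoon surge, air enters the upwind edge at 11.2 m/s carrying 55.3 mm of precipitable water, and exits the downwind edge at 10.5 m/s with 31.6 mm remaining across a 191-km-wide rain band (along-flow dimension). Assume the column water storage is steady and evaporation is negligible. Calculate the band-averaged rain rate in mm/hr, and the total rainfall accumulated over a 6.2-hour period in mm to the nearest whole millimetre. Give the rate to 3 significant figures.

Column moisture flux per unit crosswind length is F = V × PW.
Inflow: F_in = 11.2 × 55.3 = 619.36 mm·m/s
Outflow: F_out = 10.5 × 31.6 = 331.8 mm·m/s
Steady-state rate R = (F_in − F_out)/L = (619.36 − 331.8) / 191000 m = 1.506e-03 mm/s.
R = 1.506e-03 × 3600 = 5.42 mm/hr.
Over 6.2 h: total = 5.42 × 6.2 = 33.604 ≈ 34 mm.

R ≈ 5.42 mm/hr; total ≈ 34 mm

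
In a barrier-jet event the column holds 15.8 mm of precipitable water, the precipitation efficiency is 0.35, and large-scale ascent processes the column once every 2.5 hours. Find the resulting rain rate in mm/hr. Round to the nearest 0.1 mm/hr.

Each overturning extracts ε × PW = 0.35 × 15.8 = 5.53 mm.
Rate = ε·PW / τ = 5.53 / 2.5 h = 2.2 mm/hr.

R ≈ 2.2 mm/hr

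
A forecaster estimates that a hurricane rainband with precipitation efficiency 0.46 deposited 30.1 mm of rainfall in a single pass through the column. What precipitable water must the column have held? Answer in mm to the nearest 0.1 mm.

PW = rainfall / ε = 30.1 / 0.46 = 65.4 mm.

PW ≈ 65.4 mm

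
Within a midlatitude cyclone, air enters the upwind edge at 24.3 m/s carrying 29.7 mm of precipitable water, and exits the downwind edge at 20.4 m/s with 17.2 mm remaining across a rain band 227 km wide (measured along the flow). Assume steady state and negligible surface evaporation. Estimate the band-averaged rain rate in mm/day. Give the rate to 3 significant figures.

Column moisture flux per unit crosswind length is F = V × PW.
Inflow: F_in = 24.3 × 29.7 = 721.71 mm·m/s
Outflow: F_out = 20.4 × 17.2 = 350.88 mm·m/s
Steady-state rate R = (F_in − F_out)/L = (721.71 − 350.88) / 227000 m = 1.634e-03 mm/s.
R = 1.634e-03 × 3600 × 24 = 141 mm/day.

R ≈ 141 mm/day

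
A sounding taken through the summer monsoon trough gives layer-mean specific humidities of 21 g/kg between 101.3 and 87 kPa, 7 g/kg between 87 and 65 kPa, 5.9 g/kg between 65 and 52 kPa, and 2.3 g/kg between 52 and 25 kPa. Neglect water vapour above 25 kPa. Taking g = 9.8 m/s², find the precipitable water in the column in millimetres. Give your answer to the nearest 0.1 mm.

PW ≈ 60.5 mm

Precipitable water is the column-integrated vapour mass per unit area: PW = (1/g) Σ q̄ Δp, with q in kg/kg and Δp in Pa (1 kg/m² of water = 1 mm).
Layer 101.3–87 kPa: Δp = 143 hPa = 14300 Pa, q̄ = 0.021 kg/kg → 0.021 × 14300 / 9.8 = 30.64 mm
Layer 87–65 kPa: Δp = 220 hPa = 22000 Pa, q̄ = 0.007 kg/kg → 0.007 × 22000 / 9.8 = 15.71 mm
Layer 65–52 kPa: Δp = 130 hPa = 13000 Pa, q̄ = 0.0059 kg/kg → 0.0059 × 13000 / 9.8 = 7.83 mm
Layer 52–25 kPa: Δp = 270 hPa = 27000 Pa, q̄ = 0.0023 kg/kg → 0.0023 × 27000 / 9.8 = 6.34 mm
PW = 30.64 + 15.71 + 7.83 + 6.34 = 60.52 ≈ 60.5 mm.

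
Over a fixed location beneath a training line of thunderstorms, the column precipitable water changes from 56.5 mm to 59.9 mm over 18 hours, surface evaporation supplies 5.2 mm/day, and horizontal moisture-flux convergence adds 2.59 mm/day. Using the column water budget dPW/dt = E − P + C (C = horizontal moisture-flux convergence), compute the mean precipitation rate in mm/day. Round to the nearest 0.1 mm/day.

P ≈ 3.3 mm/day

dPW/dt = (59.9 − 56.5) mm / (18/24 day) = +4.533 mm/day.
P = E + C − dPW/dt = 5.2 + (2.59) − (+4.533) = 3.3 mm/day.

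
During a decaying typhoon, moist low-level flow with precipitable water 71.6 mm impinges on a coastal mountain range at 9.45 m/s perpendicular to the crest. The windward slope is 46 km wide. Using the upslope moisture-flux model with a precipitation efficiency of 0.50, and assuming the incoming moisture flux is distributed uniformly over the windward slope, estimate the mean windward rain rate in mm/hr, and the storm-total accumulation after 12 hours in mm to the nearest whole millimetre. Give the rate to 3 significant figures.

Incoming column moisture flux per unit ridge length: F = V × PW = 9.45 × 71.6 = 676.62 mm·m/s.
Spread over the 46 km slope with efficiency ε = 0.50: R = ε·F/W = 0.50 × 676.62 / 46000 m = 7.355e-03 mm/s.
R = 7.355e-03 × 3600 = 26.5 mm/hr.
Over 12 h: total = 26.5 × 12 = 318 mm.

R ≈ 26.5 mm/hr; total ≈ 318 mm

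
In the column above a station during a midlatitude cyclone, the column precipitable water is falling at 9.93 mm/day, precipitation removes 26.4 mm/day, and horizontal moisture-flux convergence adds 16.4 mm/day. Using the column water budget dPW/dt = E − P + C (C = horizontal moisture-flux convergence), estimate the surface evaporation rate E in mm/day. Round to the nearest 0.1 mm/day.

E ≈ 0.1 mm/day

dPW/dt = -9.93 mm/day.
E = dPW/dt + P − C = (-9.93) + 26.4 − (16.4) = 0.1 mm/day.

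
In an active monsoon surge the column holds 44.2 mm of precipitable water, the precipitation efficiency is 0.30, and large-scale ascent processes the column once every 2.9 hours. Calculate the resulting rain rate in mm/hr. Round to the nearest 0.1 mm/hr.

Each overturning extracts ε × PW = 0.30 × 44.2 = 13.26 mm.
Rate = ε·PW / τ = 13.26 / 2.9 h = 4.6 mm/hr.

R ≈ 4.6 mm/hr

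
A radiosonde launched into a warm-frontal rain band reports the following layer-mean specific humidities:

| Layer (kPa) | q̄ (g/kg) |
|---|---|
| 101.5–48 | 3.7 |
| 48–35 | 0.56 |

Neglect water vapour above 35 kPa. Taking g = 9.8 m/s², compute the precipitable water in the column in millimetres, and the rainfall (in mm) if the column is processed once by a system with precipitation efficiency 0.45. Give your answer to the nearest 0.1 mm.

Precipitable water is the column-integrated vapour mass per unit area: PW = (1/g) Σ q̄ Δp, with q in kg/kg and Δp in Pa (1 kg/m² of water = 1 mm).
Layer 101.5–48 kPa: Δp = 535 hPa = 53500 Pa, q̄ = 0.0037 kg/kg → 0.0037 × 53500 / 9.8 = 20.20 mm
Layer 48–35 kPa: Δp = 130 hPa = 13000 Pa, q̄ = 0.00056 kg/kg → 0.00056 × 13000 / 9.8 = 0.74 mm
PW = 20.20 + 0.74 = 20.94 ≈ 20.9 mm.
Rainfall = ε × PW = 0.45 × 20.9 = 9.4 mm.

PW ≈ 20.9 mm; rainfall ≈ 9.4 mm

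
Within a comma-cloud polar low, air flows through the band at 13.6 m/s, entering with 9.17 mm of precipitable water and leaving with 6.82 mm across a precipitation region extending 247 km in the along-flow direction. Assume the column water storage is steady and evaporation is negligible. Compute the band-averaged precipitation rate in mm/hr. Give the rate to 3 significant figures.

R ≈ 0.466 mm/hr

Column moisture flux per unit crosswind length is F = V × PW.
Inflow: F_in = 13.6 × 9.17 = 124.712 mm·m/s
Outflow: F_out = 13.6 × 6.82 = 92.752 mm·m/s
Steady-state rate R = (F_in − F_out)/L = (124.712 − 92.752) / 247000 m = 1.294e-04 mm/s.
R = 1.294e-04 × 3600 = 0.466 mm/hr.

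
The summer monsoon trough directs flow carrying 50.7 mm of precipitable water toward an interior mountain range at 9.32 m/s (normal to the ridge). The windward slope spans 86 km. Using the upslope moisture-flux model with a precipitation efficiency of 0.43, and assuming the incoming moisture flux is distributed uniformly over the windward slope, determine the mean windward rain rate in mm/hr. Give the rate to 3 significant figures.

Incoming column moisture flux per unit ridge length: F = V × PW = 9.32 × 50.7 = 472.524 mm·m/s.
Spread over the 86 km slope with efficiency ε = 0.43: R = ε·F/W = 0.43 × 472.524 / 86000 m = 2.363e-03 mm/s.
R = 2.363e-03 × 3600 = 8.51 mm/hr.

R ≈ 8.51 mm/hr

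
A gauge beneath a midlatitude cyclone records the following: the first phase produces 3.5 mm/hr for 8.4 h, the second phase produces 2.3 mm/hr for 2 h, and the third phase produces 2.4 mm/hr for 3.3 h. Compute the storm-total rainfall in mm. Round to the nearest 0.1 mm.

total ≈ 41.9 mm

Total = Σ Rᵢ Δtᵢ = 3.5 × 8.4 + 2.3 × 2 + 2.4 × 3.3
      = 29.4 + 4.6 + 7.92 = 41.9 mm.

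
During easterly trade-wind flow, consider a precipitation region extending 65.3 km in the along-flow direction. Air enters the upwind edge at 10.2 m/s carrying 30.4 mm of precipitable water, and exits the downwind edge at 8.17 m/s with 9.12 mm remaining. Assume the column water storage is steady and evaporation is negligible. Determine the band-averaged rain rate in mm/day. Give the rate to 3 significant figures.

Column moisture flux per unit crosswind length is F = V × PW.
Inflow: F_in = 10.2 × 30.4 = 310.08 mm·m/s
Outflow: F_out = 8.17 × 9.12 = 74.5104 mm·m/s
Steady-state rate R = (F_in − F_out)/L = (310.08 − 74.5104) / 65300 m = 3.607e-03 mm/s.
R = 3.607e-03 × 3600 × 24 = 312 mm/day.

R ≈ 312 mm/day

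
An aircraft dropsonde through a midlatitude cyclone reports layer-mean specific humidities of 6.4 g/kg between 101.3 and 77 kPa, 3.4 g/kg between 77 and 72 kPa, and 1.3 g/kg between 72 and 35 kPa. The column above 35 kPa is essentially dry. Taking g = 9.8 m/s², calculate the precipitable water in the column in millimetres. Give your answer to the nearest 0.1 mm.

Precipitable water is the column-integrated vapour mass per unit area: PW = (1/g) Σ q̄ Δp, with q in kg/kg and Δp in Pa (1 kg/m² of water = 1 mm).
Layer 101.3–77 kPa: Δp = 243 hPa = 24300 Pa, q̄ = 0.0064 kg/kg → 0.0064 × 24300 / 9.8 = 15.87 mm
Layer 77–72 kPa: Δp = 50 hPa = 5000 Pa, q̄ = 0.0034 kg/kg → 0.0034 × 5000 / 9.8 = 1.73 mm
Layer 72–35 kPa: Δp = 370 hPa = 37000 Pa, q̄ = 0.0013 kg/kg → 0.0013 × 37000 / 9.8 = 4.91 mm
PW = 15.87 + 1.73 + 4.91 = 22.51 ≈ 22.5 mm.

PW ≈ 22.5 mm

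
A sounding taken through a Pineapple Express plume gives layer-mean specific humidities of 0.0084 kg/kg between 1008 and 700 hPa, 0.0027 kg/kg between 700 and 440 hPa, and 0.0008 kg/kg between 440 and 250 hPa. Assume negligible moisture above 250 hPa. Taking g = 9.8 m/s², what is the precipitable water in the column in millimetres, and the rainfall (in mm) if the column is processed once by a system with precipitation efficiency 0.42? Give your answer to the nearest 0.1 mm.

Precipitable water is the column-integrated vapour mass per unit area: PW = (1/g) Σ q̄ Δp, with q in kg/kg and Δp in Pa (1 kg/m² of water = 1 mm).
Layer 1008–700 hPa: Δp = 308 hPa = 30800 Pa, q̄ = 0.0084 kg/kg → 0.0084 × 30800 / 9.8 = 26.40 mm
Layer 700–440 hPa: Δp = 260 hPa = 26000 Pa, q̄ = 0.0027 kg/kg → 0.0027 × 26000 / 9.8 = 7.16 mm
Layer 440–250 hPa: Δp = 190 hPa = 19000 Pa, q̄ = 0.0008 kg/kg → 0.0008 × 19000 / 9.8 = 1.55 mm
PW = 26.40 + 7.16 + 1.55 = 35.11 ≈ 35.1 mm.
Rainfall = ε × PW = 0.42 × 35.1 = 14.7 mm.

PW ≈ 35.1 mm; rainfall ≈ 14.7 mm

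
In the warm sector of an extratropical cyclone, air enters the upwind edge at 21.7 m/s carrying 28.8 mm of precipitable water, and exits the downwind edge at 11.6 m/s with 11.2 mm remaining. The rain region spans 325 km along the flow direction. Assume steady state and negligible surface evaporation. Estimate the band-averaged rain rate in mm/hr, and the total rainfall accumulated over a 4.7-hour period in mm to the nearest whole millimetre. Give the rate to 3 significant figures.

Column moisture flux per unit crosswind length is F = V × PW.
Inflow: F_in = 21.7 × 28.8 = 624.96 mm·m/s
Outflow: F_out = 11.6 × 11.2 = 129.92 mm·m/s
Steady-state rate R = (F_in − F_out)/L = (624.96 − 129.92) / 325000 m = 1.523e-03 mm/s.
R = 1.523e-03 × 3600 = 5.48 mm/hr.
Over 4.7 h: total = 5.48 × 4.7 = 25.756 ≈ 26 mm.

R ≈ 5.48 mm/hr; total ≈ 26 mm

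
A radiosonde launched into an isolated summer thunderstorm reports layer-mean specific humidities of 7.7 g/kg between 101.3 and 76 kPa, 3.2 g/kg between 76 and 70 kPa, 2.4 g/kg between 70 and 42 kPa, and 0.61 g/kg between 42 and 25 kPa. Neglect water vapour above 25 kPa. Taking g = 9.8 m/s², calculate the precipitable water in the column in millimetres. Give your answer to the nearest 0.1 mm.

Precipitable water is the column-integrated vapour mass per unit area: PW = (1/g) Σ q̄ Δp, with q in kg/kg and Δp in Pa (1 kg/m² of water = 1 mm).
Layer 101.3–76 kPa: Δp = 253 hPa = 25300 Pa, q̄ = 0.0077 kg/kg → 0.0077 × 25300 / 9.8 = 19.88 mm
Layer 76–70 kPa: Δp = 60 hPa = 6000 Pa, q̄ = 0.0032 kg/kg → 0.0032 × 6000 / 9.8 = 1.96 mm
Layer 70–42 kPa: Δp = 280 hPa = 28000 Pa, q̄ = 0.0024 kg/kg → 0.0024 × 28000 / 9.8 = 6.86 mm
Layer 42–25 kPa: Δp = 170 hPa = 17000 Pa, q̄ = 0.00061 kg/kg → 0.00061 × 17000 / 9.8 = 1.06 mm
PW = 19.88 + 1.96 + 6.86 + 1.06 = 29.76 ≈ 29.8 mm.

PW ≈ 29.8 mm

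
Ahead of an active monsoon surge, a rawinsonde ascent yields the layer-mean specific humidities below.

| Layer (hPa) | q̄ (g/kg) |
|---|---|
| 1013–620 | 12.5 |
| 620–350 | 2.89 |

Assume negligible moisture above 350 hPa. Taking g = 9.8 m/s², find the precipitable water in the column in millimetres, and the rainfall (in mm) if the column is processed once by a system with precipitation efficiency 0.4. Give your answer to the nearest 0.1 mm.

PW ≈ 58.1 mm; rainfall ≈ 23.2 mm

Precipitable water is the column-integrated vapour mass per unit area: PW = (1/g) Σ q̄ Δp, with q in kg/kg and Δp in Pa (1 kg/m² of water = 1 mm).
Layer 1013–620 hPa: Δp = 393 hPa = 39300 Pa, q̄ = 0.0125 kg/kg → 0.0125 × 39300 / 9.8 = 50.13 mm
Layer 620–350 hPa: Δp = 270 hPa = 27000 Pa, q̄ = 0.00289 kg/kg → 0.00289 × 27000 / 9.8 = 7.96 mm
PW = 50.13 + 7.96 = 58.09 ≈ 58.1 mm.
Rainfall = ε × PW = 0.4 × 58.1 = 23.2 mm.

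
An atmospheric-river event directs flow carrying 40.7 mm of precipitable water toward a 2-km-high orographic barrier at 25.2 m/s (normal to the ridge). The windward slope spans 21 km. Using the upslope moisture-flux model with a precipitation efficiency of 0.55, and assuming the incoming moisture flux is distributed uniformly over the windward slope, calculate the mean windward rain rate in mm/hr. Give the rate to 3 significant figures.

R ≈ 96.7 mm/hr

Incoming column moisture flux per unit ridge length: F = V × PW = 25.2 × 40.7 = 1025.64 mm·m/s.
Spread over the 21 km slope with efficiency ε = 0.55: R = ε·F/W = 0.55 × 1025.64 / 21000 m = 2.686e-02 mm/s.
R = 2.686e-02 × 3600 = 96.7 mm/hr.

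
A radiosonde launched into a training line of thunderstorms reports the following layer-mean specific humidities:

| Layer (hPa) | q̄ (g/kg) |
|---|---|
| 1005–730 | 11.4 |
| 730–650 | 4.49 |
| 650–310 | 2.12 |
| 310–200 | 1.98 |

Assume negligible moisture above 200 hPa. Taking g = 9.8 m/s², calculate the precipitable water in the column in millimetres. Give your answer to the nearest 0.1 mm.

PW ≈ 45.2 mm

Precipitable water is the column-integrated vapour mass per unit area: PW = (1/g) Σ q̄ Δp, with q in kg/kg and Δp in Pa (1 kg/m² of water = 1 mm).
Layer 1005–730 hPa: Δp = 275 hPa = 27500 Pa, q̄ = 0.0114 kg/kg → 0.0114 × 27500 / 9.8 = 31.99 mm
Layer 730–650 hPa: Δp = 80 hPa = 8000 Pa, q̄ = 0.00449 kg/kg → 0.00449 × 8000 / 9.8 = 3.67 mm
Layer 650–310 hPa: Δp = 340 hPa = 34000 Pa, q̄ = 0.00212 kg/kg → 0.00212 × 34000 / 9.8 = 7.36 mm
Layer 310–200 hPa: Δp = 110 hPa = 11000 Pa, q̄ = 0.00198 kg/kg → 0.00198 × 11000 / 9.8 = 2.22 mm
PW = 31.99 + 3.67 + 7.36 + 2.22 = 45.24 ≈ 45.2 mm.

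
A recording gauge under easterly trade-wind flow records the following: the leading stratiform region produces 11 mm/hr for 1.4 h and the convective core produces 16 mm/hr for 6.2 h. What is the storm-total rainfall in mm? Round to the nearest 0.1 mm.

Total = Σ Rᵢ Δtᵢ = 11 × 1.4 + 16 × 6.2
      = 15.4 + 99.2 = 114.6 mm.

total ≈ 114.6 mm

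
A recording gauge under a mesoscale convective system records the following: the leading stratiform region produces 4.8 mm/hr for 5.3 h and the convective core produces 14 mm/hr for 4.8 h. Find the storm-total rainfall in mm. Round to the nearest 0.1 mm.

Total = Σ Rᵢ Δtᵢ = 4.8 × 5.3 + 14 × 4.8
      = 25.44 + 67.2 = 92.6 mm.

total ≈ 92.6 mm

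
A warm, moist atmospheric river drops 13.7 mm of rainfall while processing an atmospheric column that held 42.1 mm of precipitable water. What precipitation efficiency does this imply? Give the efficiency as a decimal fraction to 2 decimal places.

ε ≈ 0.33

ε = rainfall / PW = 13.7 / 42.1 = 0.33.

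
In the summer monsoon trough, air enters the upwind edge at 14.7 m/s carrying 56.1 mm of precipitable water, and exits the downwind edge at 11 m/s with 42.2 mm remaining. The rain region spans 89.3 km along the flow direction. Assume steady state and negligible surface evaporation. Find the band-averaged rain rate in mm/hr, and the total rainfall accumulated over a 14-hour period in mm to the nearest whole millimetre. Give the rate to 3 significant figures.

Column moisture flux per unit crosswind length is F = V × PW.
Inflow: F_in = 14.7 × 56.1 = 824.67 mm·m/s
Outflow: F_out = 11 × 42.2 = 464.2 mm·m/s
Steady-state rate R = (F_in − F_out)/L = (824.67 − 464.2) / 89300 m = 4.037e-03 mm/s.
R = 4.037e-03 × 3600 = 14.5 mm/hr.
Over 14 h: total = 14.5 × 14 = 203 mm.

R ≈ 14.5 mm/hr; total ≈ 203 mm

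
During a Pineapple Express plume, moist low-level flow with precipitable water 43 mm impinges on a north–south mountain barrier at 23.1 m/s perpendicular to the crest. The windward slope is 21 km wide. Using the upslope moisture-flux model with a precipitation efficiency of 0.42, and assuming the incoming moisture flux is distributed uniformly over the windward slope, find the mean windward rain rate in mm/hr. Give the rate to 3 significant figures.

R ≈ 71.5 mm/hr

Incoming column moisture flux per unit ridge length: F = V × PW = 23.1 × 43 = 993.3 mm·m/s.
Spread over the 21 km slope with efficiency ε = 0.42: R = ε·F/W = 0.42 × 993.3 / 21000 m = 1.987e-02 mm/s.
R = 1.987e-02 × 3600 = 71.5 mm/hr.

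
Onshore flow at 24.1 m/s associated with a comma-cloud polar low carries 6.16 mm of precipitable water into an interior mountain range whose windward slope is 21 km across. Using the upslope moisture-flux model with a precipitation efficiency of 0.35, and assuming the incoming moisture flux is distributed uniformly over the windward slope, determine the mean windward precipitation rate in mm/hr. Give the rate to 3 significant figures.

R ≈ 8.91 mm/hr

Incoming column moisture flux per unit ridge length: F = V × PW = 24.1 × 6.16 = 148.456 mm·m/s.
Spread over the 21 km slope with efficiency ε = 0.35: R = ε·F/W = 0.35 × 148.456 / 21000 m = 2.474e-03 mm/s.
R = 2.474e-03 × 3600 = 8.91 mm/hr.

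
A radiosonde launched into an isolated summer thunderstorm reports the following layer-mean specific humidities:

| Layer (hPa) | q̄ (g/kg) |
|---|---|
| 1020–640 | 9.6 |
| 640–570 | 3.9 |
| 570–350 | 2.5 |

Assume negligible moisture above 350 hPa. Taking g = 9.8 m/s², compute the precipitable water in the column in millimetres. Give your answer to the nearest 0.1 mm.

PW ≈ 45.6 mm

Precipitable water is the column-integrated vapour mass per unit area: PW = (1/g) Σ q̄ Δp, with q in kg/kg and Δp in Pa (1 kg/m² of water = 1 mm).
Layer 1020–640 hPa: Δp = 380 hPa = 38000 Pa, q̄ = 0.0096 kg/kg → 0.0096 × 38000 / 9.8 = 37.22 mm
Layer 640–570 hPa: Δp = 70 hPa = 7000 Pa, q̄ = 0.0039 kg/kg → 0.0039 × 7000 / 9.8 = 2.79 mm
Layer 570–350 hPa: Δp = 220 hPa = 22000 Pa, q̄ = 0.0025 kg/kg → 0.0025 × 22000 / 9.8 = 5.61 mm
PW = 37.22 + 2.79 + 5.61 = 45.62 ≈ 45.6 mm.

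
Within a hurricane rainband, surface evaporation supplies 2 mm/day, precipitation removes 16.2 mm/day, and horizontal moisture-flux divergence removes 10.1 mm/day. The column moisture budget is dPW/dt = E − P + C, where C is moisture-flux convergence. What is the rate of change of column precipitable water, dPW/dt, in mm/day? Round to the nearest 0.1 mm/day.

dPW/dt = E − P + C = 2 − 16.2 + (-10.1) = -24.3 mm/day.

dPW/dt ≈ -24.3 mm/day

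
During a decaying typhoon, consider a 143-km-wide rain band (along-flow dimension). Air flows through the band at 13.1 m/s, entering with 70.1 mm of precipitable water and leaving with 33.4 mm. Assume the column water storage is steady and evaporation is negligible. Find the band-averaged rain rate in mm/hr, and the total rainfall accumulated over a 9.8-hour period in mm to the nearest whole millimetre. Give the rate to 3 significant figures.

R ≈ 12.1 mm/hr; total ≈ 119 mm

Column moisture flux per unit crosswind length is F = V × PW.
Inflow: F_in = 13.1 × 70.1 = 918.31 mm·m/s
Outflow: F_out = 13.1 × 33.4 = 437.54 mm·m/s
Steady-state rate R = (F_in − F_out)/L = (918.31 − 437.54) / 143000 m = 3.362e-03 mm/s.
R = 3.362e-03 × 3600 = 12.1 mm/hr.
Over 9.8 h: total = 12.1 × 9.8 = 118.58 ≈ 119 mm.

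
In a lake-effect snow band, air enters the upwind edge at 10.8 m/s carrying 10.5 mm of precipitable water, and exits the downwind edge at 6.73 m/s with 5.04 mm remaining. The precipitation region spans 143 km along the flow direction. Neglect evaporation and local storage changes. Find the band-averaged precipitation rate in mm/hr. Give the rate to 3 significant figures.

Column moisture flux per unit crosswind length is F = V × PW.
Inflow: F_in = 10.8 × 10.5 = 113.4 mm·m/s
Outflow: F_out = 6.73 × 5.04 = 33.9192 mm·m/s
Steady-state rate R = (F_in − F_out)/L = (113.4 − 33.9192) / 143000 m = 5.558e-04 mm/s.
R = 5.558e-04 × 3600 = 2.00 mm/hr.

R ≈ 2.00 mm/hr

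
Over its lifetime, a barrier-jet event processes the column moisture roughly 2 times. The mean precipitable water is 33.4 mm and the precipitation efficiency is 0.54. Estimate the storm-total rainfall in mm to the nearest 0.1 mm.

rainfall ≈ 36.1 mm

Each cycle deposits ε × PW = 0.54 × 33.4 = 18.036 mm.
Over 2 cycles: 2 × 18.036 = 36.1 mm.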